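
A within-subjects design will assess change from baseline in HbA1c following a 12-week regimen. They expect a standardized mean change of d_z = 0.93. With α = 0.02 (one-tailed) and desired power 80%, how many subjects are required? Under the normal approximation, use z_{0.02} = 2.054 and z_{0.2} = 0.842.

n = 10 pairs

For a paired (one-sample on differences) test: n = ((z_{α} + z_β) / d)².
z_{α} + z_β = 2.054 + 0.842 = 2.896.
n = (2.896 / 0.93)² = 3.114² = 9.70.
Round up.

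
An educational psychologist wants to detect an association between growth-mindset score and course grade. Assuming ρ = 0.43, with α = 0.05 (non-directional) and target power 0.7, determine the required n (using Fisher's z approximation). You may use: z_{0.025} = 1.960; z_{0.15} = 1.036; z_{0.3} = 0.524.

Fisher's z: C = ½·ln((1+r)/(1−r)) = ½·ln(2.5088) = 0.4599.
n = ((z_{α/2} + z_β)/C)² + 3.
(1.960 + 0.524) / 0.4599 = 2.484 / 0.4599 = 5.401.
n = 5.401² + 3 = 29.17 + 3 = 32.2.
Round up.

n = 33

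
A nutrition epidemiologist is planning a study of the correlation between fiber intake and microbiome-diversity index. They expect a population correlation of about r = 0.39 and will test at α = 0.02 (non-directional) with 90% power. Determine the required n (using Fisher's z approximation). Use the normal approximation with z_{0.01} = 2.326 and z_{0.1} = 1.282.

Fisher's z: C = ½·ln((1+r)/(1−r)) = ½·ln(2.2787) = 0.4118.
n = ((z_{α/2} + z_β)/C)² + 3.
(2.326 + 1.282) / 0.4118 = 3.608 / 0.4118 = 8.762.
n = 8.762² + 3 = 76.76 + 3 = 79.8.
Round up.

n = 80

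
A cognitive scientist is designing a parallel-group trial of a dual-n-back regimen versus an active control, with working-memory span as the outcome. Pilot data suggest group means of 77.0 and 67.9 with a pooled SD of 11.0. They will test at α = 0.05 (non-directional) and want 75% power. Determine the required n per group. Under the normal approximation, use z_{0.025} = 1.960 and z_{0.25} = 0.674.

n = 21 per group

Cohen's d = |M₁ − M₂| / SD_pooled = |77.0 − 67.9| / 11.0 = 9.1 / 11.0 = 0.827.
For two independent groups with equal n: n = 2·((z_{α/2} + z_β) / d)².
z_{α/2} + z_β = 1.960 + 0.674 = 2.634.
n = 2 × (2.634 / 0.827)² = 2 × 3.185² = 2 × 10.14 = 20.3.
Round up to the next whole participant.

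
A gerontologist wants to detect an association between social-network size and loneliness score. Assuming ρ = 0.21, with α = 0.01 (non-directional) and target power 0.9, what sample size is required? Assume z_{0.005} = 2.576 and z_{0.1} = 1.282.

n = 331

Fisher's z: C = ½·ln((1+r)/(1−r)) = ½·ln(1.5316) = 0.2132.
n = ((z_{α/2} + z_β)/C)² + 3.
(2.576 + 1.282) / 0.2132 = 3.858 / 0.2132 = 18.096.
n = 18.096² + 3 = 327.45 + 3 = 330.5.
Round up.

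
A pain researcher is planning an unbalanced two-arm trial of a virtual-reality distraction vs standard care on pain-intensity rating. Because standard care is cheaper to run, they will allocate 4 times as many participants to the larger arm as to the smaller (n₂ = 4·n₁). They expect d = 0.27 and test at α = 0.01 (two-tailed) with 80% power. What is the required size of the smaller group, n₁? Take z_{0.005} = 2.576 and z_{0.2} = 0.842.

n₁ = 201

With allocation ratio k = n₂/n₁ = 4, Var(x̄₁−x̄₂) = σ²(1/n₁ + 1/(k·n₁)) = σ²·(k+1)/(k·n₁).
So n₁ = (1 + 1/k)·((z_{α/2} + z_β)/d)² = 1.250 × (3.418/0.27)².
n₁ = 1.250 × 160.26 = 200.3.
Round up: n₁ = 201, giving n₂ = 4 × 201 = 804.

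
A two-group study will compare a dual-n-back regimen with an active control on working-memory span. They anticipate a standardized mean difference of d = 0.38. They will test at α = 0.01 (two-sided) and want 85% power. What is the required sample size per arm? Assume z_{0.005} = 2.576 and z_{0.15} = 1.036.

For two independent groups with equal n: n = 2·((z_{α/2} + z_β) / d)².
z_{α/2} + z_β = 2.576 + 1.036 = 3.612.
n = 2 × (3.612 / 0.38)² = 2 × 9.505² = 2 × 90.35 = 180.7.
Round up to the next whole participant.

n = 181 per group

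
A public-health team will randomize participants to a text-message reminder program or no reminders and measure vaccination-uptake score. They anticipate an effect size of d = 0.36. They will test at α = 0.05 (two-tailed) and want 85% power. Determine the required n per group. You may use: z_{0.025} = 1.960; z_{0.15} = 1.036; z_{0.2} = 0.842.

n = 139 per group

For two independent groups with equal n: n = 2·((z_{α/2} + z_β) / d)².
z_{α/2} + z_β = 1.960 + 1.036 = 2.996.
n = 2 × (2.996 / 0.36)² = 2 × 8.322² = 2 × 69.26 = 138.5.
Round up to the next whole participant.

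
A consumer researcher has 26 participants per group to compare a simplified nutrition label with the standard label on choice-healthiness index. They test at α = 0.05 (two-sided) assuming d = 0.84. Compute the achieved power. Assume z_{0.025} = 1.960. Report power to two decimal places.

power ≈ 0.86

For two equal groups, power = Φ(d·√(n/2) − z_{α/2}).
d·√(n/2) = 0.84 × √(26/2) = 0.84 × 3.606 = 3.029.
z_β = 3.029 − 1.960 = 1.069.
Power = Φ(1.069) = 0.857.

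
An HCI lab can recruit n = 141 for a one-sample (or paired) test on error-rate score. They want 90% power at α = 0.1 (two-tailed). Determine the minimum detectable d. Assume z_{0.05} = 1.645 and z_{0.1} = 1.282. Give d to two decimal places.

For a single sample (or paired design) of n = 141: d_min = (z_{α/2} + z_β)/√n.
z-sum = 1.645 + 1.282 = 2.927.
d_min = 2.927 / √141 = 2.927 / 11.874 = 0.246.

d_min ≈ 0.25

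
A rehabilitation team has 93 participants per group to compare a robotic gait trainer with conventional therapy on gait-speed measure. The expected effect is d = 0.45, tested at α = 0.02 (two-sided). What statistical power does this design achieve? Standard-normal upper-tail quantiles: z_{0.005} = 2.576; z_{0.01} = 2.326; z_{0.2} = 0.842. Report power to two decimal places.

For two equal groups, power = Φ(d·√(n/2) − z_{α/2}).
d·√(n/2) = 0.45 × √(93/2) = 0.45 × 6.819 = 3.069.
z_β = 3.069 − 2.326 = 0.743.
Power = Φ(0.743) = 0.771.

power ≈ 0.77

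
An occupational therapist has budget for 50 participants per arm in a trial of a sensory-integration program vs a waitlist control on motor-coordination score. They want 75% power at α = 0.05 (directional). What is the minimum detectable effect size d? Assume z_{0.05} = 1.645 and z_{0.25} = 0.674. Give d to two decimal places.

For two independent groups of n = 50 each: d_min = (z_{α} + z_β)·√(2/n).
z-sum = 1.645 + 0.674 = 2.319.
d_min = 2.319 × √(2/50) = 2.319 × 0.2000 = 0.464.

d_min ≈ 0.46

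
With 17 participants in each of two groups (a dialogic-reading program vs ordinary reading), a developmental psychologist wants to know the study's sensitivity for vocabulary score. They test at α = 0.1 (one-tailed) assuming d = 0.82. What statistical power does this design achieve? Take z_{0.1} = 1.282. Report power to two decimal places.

power ≈ 0.87

For two equal groups, power = Φ(d·√(n/2) − z_{α}).
d·√(n/2) = 0.82 × √(17/2) = 0.82 × 2.915 = 2.391.
z_β = 2.391 − 1.282 = 1.109.
Power = Φ(1.109) = 0.866.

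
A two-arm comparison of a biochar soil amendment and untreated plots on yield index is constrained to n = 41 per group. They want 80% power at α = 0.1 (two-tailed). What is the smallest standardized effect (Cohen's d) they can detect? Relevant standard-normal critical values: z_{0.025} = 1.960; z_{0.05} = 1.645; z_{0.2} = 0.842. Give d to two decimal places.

For two independent groups of n = 41 each: d_min = (z_{α/2} + z_β)·√(2/n).
z-sum = 1.645 + 0.842 = 2.487.
d_min = 2.487 × √(2/41) = 2.487 × 0.2209 = 0.549.

d_min ≈ 0.55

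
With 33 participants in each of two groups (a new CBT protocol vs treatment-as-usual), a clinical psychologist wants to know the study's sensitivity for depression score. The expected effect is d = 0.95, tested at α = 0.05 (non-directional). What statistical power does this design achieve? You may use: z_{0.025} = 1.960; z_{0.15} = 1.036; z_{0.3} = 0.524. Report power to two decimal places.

power ≈ 0.97

For two equal groups, power = Φ(d·√(n/2) − z_{α/2}).
d·√(n/2) = 0.95 × √(33/2) = 0.95 × 4.062 = 3.859.
z_β = 3.859 − 1.960 = 1.899.
Power = Φ(1.899) = 0.971.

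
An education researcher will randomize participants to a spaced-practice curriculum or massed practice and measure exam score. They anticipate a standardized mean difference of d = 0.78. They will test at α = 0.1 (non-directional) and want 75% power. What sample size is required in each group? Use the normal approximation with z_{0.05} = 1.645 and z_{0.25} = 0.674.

n = 18 per group

For two independent groups with equal n: n = 2·((z_{α/2} + z_β) / d)².
z_{α/2} + z_β = 1.645 + 0.674 = 2.319.
n = 2 × (2.319 / 0.78)² = 2 × 2.973² = 2 × 8.84 = 17.7.
Round up to the next whole participant.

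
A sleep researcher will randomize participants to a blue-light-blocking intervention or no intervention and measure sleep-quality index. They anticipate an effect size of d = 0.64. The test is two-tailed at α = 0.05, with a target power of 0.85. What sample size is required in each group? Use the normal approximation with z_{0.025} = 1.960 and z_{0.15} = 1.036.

For two independent groups with equal n: n = 2·((z_{α/2} + z_β) / d)².
z_{α/2} + z_β = 1.960 + 1.036 = 2.996.
n = 2 × (2.996 / 0.64)² = 2 × 4.681² = 2 × 21.91 = 43.8.
Round up to the next whole participant.

n = 44 per group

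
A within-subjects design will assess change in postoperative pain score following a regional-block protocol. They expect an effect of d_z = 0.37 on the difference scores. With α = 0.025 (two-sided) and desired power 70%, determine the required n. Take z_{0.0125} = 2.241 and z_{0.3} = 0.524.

For a paired (one-sample on differences) test: n = ((z_{α/2} + z_β) / d)².
z_{α/2} + z_β = 2.241 + 0.524 = 2.765.
n = (2.765 / 0.37)² = 7.473² = 55.85.
Round up.

n = 56 pairs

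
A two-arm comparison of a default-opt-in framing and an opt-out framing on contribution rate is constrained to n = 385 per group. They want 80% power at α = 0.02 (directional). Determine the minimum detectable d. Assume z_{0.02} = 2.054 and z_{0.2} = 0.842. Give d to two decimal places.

For two independent groups of n = 385 each: d_min = (z_{α} + z_β)·√(2/n).
z-sum = 2.054 + 0.842 = 2.896.
d_min = 2.896 × √(2/385) = 2.896 × 0.0721 = 0.209.

d_min ≈ 0.21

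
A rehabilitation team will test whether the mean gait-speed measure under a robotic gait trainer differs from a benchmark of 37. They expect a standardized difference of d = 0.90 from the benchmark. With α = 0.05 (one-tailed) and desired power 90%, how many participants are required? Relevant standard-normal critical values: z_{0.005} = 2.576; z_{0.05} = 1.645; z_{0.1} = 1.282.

n = 11

For a one-sample test: n = ((z_{α} + z_β) / d)².
z_{α} + z_β = 1.645 + 1.282 = 2.927.
n = (2.927 / 0.90)² = 3.252² = 10.58.
Round up.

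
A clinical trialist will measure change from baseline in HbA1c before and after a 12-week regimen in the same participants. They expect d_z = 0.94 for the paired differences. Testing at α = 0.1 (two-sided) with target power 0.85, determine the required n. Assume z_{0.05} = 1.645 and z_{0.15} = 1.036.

n = 9 pairs

For a paired (one-sample on differences) test: n = ((z_{α/2} + z_β) / d)².
z_{α/2} + z_β = 1.645 + 1.036 = 2.681.
n = (2.681 / 0.94)² = 2.852² = 8.13.
Round up.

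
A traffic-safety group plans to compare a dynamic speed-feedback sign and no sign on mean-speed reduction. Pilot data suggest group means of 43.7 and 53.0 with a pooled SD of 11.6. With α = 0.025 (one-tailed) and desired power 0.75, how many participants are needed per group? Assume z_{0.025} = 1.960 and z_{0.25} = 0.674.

Cohen's d = |M₁ − M₂| / SD_pooled = |43.7 − 53.0| / 11.6 = 9.3 / 11.6 = 0.802.
For two independent groups with equal n: n = 2·((z_{α} + z_β) / d)².
z_{α} + z_β = 1.960 + 0.674 = 2.634.
n = 2 × (2.634 / 0.802)² = 2 × 3.284² = 2 × 10.79 = 21.6.
Round up to the next whole participant.

n = 22 per group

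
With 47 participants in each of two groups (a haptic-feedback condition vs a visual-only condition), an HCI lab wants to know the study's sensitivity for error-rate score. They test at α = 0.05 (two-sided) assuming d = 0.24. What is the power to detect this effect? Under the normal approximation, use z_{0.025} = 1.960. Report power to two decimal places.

power ≈ 0.21

For two equal groups, power = Φ(d·√(n/2) − z_{α/2}).
d·√(n/2) = 0.24 × √(47/2) = 0.24 × 4.848 = 1.163.
z_β = 1.163 − 1.960 = -0.797.
Power = Φ(-0.797) = 0.213.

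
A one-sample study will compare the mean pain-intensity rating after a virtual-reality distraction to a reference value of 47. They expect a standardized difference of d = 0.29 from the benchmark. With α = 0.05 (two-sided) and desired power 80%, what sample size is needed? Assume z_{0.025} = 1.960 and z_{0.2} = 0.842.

For a one-sample test: n = ((z_{α/2} + z_β) / d)².
z_{α/2} + z_β = 1.960 + 0.842 = 2.802.
n = (2.802 / 0.29)² = 9.662² = 93.36.
Round up.

n = 94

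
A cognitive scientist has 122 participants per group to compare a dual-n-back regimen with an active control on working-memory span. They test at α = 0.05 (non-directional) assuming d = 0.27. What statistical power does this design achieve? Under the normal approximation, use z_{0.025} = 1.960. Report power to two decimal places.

power ≈ 0.56

For two equal groups, power = Φ(d·√(n/2) − z_{α/2}).
d·√(n/2) = 0.27 × √(122/2) = 0.27 × 7.810 = 2.109.
z_β = 2.109 − 1.960 = 0.149.
Power = Φ(0.149) = 0.559.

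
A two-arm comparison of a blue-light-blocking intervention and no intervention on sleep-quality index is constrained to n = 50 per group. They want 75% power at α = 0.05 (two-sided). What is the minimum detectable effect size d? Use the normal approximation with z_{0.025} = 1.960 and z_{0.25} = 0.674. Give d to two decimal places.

d_min ≈ 0.53

For two independent groups of n = 50 each: d_min = (z_{α/2} + z_β)·√(2/n).
z-sum = 1.960 + 0.674 = 2.634.
d_min = 2.634 × √(2/50) = 2.634 × 0.2000 = 0.527.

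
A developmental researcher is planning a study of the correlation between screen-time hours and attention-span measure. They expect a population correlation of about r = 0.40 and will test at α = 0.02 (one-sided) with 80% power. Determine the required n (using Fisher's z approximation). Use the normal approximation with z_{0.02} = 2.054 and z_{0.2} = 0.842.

Fisher's z: C = ½·ln((1+r)/(1−r)) = ½·ln(2.3333) = 0.4236.
n = ((z_{α} + z_β)/C)² + 3.
(2.054 + 0.842) / 0.4236 = 2.896 / 0.4236 = 6.837.
n = 6.837² + 3 = 46.74 + 3 = 49.7.
Round up.

n = 50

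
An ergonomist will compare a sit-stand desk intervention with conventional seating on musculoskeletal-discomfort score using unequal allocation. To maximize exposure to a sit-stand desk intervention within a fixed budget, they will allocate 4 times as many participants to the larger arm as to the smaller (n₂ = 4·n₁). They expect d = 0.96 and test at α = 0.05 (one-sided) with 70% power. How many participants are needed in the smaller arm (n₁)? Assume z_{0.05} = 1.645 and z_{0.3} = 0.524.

With allocation ratio k = n₂/n₁ = 4, Var(x̄₁−x̄₂) = σ²(1/n₁ + 1/(k·n₁)) = σ²·(k+1)/(k·n₁).
So n₁ = (1 + 1/k)·((z_{α} + z_β)/d)² = 1.250 × (2.169/0.96)².
n₁ = 1.250 × 5.10 = 6.4.
Round up: n₁ = 7, giving n₂ = 4 × 7 = 28.

n₁ = 7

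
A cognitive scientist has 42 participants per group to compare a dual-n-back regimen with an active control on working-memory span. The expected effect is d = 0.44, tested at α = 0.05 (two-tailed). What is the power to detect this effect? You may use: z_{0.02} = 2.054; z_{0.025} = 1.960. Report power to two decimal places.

For two equal groups, power = Φ(d·√(n/2) − z_{α/2}).
d·√(n/2) = 0.44 × √(42/2) = 0.44 × 4.583 = 2.016.
z_β = 2.016 − 1.960 = 0.056.
Power = Φ(0.056) = 0.522.

power ≈ 0.52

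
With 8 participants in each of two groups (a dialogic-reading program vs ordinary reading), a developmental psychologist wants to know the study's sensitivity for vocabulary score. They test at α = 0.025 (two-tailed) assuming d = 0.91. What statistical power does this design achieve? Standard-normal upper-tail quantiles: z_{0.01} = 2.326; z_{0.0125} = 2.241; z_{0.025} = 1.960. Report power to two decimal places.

For two equal groups, power = Φ(d·√(n/2) − z_{α/2}).
d·√(n/2) = 0.91 × √(8/2) = 0.91 × 2.000 = 1.820.
z_β = 1.820 − 2.241 = -0.421.
Power = Φ(-0.421) = 0.337.

power ≈ 0.34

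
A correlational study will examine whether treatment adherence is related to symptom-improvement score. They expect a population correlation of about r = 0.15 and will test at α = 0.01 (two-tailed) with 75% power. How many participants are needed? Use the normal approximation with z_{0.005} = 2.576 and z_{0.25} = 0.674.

n = 466

Fisher's z: C = ½·ln((1+r)/(1−r)) = ½·ln(1.3529) = 0.1511.
n = ((z_{α/2} + z_β)/C)² + 3.
(2.576 + 0.674) / 0.1511 = 3.250 / 0.1511 = 21.509.
n = 21.509² + 3 = 462.63 + 3 = 465.6.
Round up.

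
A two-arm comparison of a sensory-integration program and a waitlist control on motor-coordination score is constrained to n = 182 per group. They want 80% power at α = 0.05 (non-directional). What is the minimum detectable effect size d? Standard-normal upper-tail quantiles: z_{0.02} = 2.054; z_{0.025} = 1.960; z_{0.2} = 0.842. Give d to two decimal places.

For two independent groups of n = 182 each: d_min = (z_{α/2} + z_β)·√(2/n).
z-sum = 1.960 + 0.842 = 2.802.
d_min = 2.802 × √(2/182) = 2.802 × 0.1048 = 0.294.

d_min ≈ 0.29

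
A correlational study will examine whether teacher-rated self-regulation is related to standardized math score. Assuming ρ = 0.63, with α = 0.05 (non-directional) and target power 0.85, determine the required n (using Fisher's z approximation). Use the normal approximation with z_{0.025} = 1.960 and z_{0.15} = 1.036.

n = 20

Fisher's z: C = ½·ln((1+r)/(1−r)) = ½·ln(4.4054) = 0.7414.
n = ((z_{α/2} + z_β)/C)² + 3.
(1.960 + 1.036) / 0.7414 = 2.996 / 0.7414 = 4.041.
n = 4.041² + 3 = 16.33 + 3 = 19.3.
Round up.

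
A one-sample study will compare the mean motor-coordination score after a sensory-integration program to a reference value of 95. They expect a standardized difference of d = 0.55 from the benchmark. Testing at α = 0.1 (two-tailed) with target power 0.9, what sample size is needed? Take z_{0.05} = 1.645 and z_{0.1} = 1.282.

n = 29

For a one-sample test: n = ((z_{α/2} + z_β) / d)².
z_{α/2} + z_β = 1.645 + 1.282 = 2.927.
n = (2.927 / 0.55)² = 5.322² = 28.32.
Round up.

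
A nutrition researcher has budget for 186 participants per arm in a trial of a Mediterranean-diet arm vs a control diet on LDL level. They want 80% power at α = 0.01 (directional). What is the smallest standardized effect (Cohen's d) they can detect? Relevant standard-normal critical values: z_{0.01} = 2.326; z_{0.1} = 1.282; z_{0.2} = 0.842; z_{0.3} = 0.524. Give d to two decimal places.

d_min ≈ 0.33

For two independent groups of n = 186 each: d_min = (z_{α} + z_β)·√(2/n).
z-sum = 2.326 + 0.842 = 3.168.
d_min = 3.168 × √(2/186) = 3.168 × 0.1037 = 0.329.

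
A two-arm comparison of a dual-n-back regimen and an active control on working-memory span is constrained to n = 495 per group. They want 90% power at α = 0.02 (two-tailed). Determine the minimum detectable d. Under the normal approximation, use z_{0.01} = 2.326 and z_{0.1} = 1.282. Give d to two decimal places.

For two independent groups of n = 495 each: d_min = (z_{α/2} + z_β)·√(2/n).
z-sum = 2.326 + 1.282 = 3.608.
d_min = 3.608 × √(2/495) = 3.608 × 0.0636 = 0.229.

d_min ≈ 0.23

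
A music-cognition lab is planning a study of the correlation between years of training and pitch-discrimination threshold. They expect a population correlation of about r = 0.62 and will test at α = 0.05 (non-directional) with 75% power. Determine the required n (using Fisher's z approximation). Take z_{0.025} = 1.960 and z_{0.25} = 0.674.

n = 17

Fisher's z: C = ½·ln((1+r)/(1−r)) = ½·ln(4.2632) = 0.7250.
n = ((z_{α/2} + z_β)/C)² + 3.
(1.960 + 0.674) / 0.7250 = 2.634 / 0.7250 = 3.633.
n = 3.633² + 3 = 13.20 + 3 = 16.2.
Round up.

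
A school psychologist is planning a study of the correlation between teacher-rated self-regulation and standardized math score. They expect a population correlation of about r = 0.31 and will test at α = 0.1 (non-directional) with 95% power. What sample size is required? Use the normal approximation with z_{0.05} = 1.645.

n = 109

Fisher's z: C = ½·ln((1+r)/(1−r)) = ½·ln(1.8986) = 0.3205.
n = ((z_{α/2} + z_β)/C)² + 3.
(1.645 + 1.645) / 0.3205 = 3.290 / 0.3205 = 10.265.
n = 10.265² + 3 = 105.37 + 3 = 108.4.
Round up.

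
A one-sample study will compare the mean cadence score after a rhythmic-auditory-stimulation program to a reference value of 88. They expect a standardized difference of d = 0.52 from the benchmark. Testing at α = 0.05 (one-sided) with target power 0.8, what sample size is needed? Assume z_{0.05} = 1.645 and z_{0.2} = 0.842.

n = 23

For a one-sample test: n = ((z_{α} + z_β) / d)².
z_{α} + z_β = 1.645 + 0.842 = 2.487.
n = (2.487 / 0.52)² = 4.783² = 22.87.
Round up.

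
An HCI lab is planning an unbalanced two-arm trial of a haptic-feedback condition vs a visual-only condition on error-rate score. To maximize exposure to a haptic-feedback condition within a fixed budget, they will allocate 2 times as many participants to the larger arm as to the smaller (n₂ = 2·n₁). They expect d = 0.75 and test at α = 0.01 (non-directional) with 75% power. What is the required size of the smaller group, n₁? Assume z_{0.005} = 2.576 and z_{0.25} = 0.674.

With allocation ratio k = n₂/n₁ = 2, Var(x̄₁−x̄₂) = σ²(1/n₁ + 1/(k·n₁)) = σ²·(k+1)/(k·n₁).
So n₁ = (1 + 1/k)·((z_{α/2} + z_β)/d)² = 1.500 × (3.250/0.75)².
n₁ = 1.500 × 18.78 = 28.2.
Round up: n₁ = 29, giving n₂ = 2 × 29 = 58.

n₁ = 29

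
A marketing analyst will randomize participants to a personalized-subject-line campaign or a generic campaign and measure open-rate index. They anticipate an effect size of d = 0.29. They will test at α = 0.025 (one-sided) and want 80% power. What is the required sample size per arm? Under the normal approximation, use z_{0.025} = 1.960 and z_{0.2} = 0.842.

For two independent groups with equal n: n = 2·((z_{α} + z_β) / d)².
z_{α} + z_β = 1.960 + 0.842 = 2.802.
n = 2 × (2.802 / 0.29)² = 2 × 9.662² = 2 × 93.36 = 186.7.
Round up to the next whole participant.

n = 187 per group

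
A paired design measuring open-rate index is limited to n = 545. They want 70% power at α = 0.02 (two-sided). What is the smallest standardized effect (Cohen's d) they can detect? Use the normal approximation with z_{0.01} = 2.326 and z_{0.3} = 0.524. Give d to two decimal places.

For a single sample (or paired design) of n = 545: d_min = (z_{α/2} + z_β)/√n.
z-sum = 2.326 + 0.524 = 2.850.
d_min = 2.850 / √545 = 2.850 / 23.345 = 0.122.

d_min ≈ 0.12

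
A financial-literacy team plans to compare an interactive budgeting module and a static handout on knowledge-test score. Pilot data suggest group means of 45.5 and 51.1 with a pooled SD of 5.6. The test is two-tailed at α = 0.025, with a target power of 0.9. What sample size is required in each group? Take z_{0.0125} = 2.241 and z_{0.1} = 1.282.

Cohen's d = |M₁ − M₂| / SD_pooled = |45.5 − 51.1| / 5.6 = 5.6 / 5.6 = 1.000.
For two independent groups with equal n: n = 2·((z_{α/2} + z_β) / d)².
z_{α/2} + z_β = 2.241 + 1.282 = 3.523.
n = 2 × (3.523 / 1.000)² = 2 × 3.523² = 2 × 12.41 = 24.8.
Round up to the next whole participant.

n = 25 per group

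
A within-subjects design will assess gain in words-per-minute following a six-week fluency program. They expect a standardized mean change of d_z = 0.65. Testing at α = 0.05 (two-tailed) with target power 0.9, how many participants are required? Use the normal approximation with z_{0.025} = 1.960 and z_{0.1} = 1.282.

For a paired (one-sample on differences) test: n = ((z_{α/2} + z_β) / d)².
z_{α/2} + z_β = 1.960 + 1.282 = 3.242.
n = (3.242 / 0.65)² = 4.988² = 24.88.
Round up.

n = 25 pairs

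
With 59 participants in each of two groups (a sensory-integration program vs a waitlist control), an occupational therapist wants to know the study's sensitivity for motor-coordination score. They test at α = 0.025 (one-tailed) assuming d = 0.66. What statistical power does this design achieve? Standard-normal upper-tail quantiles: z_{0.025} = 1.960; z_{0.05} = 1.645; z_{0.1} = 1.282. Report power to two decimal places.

power ≈ 0.95

For two equal groups, power = Φ(d·√(n/2) − z_{α}).
d·√(n/2) = 0.66 × √(59/2) = 0.66 × 5.431 = 3.585.
z_β = 3.585 − 1.960 = 1.625.
Power = Φ(1.625) = 0.948.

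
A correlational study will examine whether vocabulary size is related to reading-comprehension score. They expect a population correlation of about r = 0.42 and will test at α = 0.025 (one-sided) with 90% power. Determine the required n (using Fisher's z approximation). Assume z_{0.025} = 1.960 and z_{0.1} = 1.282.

Fisher's z: C = ½·ln((1+r)/(1−r)) = ½·ln(2.4483) = 0.4477.
n = ((z_{α} + z_β)/C)² + 3.
(1.960 + 1.282) / 0.4477 = 3.242 / 0.4477 = 7.241.
n = 7.241² + 3 = 52.44 + 3 = 55.4.
Round up.

n = 56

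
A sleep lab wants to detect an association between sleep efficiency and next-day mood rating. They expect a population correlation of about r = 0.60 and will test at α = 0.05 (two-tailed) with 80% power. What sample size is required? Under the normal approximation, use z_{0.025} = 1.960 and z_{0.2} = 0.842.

Fisher's z: C = ½·ln((1+r)/(1−r)) = ½·ln(4.0000) = 0.6931.
n = ((z_{α/2} + z_β)/C)² + 3.
(1.960 + 0.842) / 0.6931 = 2.802 / 0.6931 = 4.043.
n = 4.043² + 3 = 16.34 + 3 = 19.3.
Round up.

n = 20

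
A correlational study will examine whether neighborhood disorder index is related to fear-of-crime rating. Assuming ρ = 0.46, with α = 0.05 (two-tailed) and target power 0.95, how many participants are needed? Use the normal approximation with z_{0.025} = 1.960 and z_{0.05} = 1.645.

n = 56

Fisher's z: C = ½·ln((1+r)/(1−r)) = ½·ln(2.7037) = 0.4973.
n = ((z_{α/2} + z_β)/C)² + 3.
(1.960 + 1.645) / 0.4973 = 3.605 / 0.4973 = 7.249.
n = 7.249² + 3 = 52.55 + 3 = 55.6.
Round up.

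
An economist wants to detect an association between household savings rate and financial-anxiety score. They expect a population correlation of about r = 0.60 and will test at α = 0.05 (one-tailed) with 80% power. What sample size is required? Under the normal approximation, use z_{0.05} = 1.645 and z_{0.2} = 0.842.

Fisher's z: C = ½·ln((1+r)/(1−r)) = ½·ln(4.0000) = 0.6931.
n = ((z_{α} + z_β)/C)² + 3.
(1.645 + 0.842) / 0.6931 = 2.487 / 0.6931 = 3.588.
n = 3.588² + 3 = 12.88 + 3 = 15.9.
Round up.

n = 16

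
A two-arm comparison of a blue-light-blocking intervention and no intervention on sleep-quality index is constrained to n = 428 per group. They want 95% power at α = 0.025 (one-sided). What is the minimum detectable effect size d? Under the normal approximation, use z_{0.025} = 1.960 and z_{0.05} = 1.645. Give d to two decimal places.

d_min ≈ 0.25

For two independent groups of n = 428 each: d_min = (z_{α} + z_β)·√(2/n).
z-sum = 1.960 + 1.645 = 3.605.
d_min = 3.605 × √(2/428) = 3.605 × 0.0684 = 0.246.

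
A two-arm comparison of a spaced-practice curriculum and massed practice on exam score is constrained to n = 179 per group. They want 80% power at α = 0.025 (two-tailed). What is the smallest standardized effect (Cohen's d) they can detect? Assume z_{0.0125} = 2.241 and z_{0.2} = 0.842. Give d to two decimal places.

For two independent groups of n = 179 each: d_min = (z_{α/2} + z_β)·√(2/n).
z-sum = 2.241 + 0.842 = 3.083.
d_min = 3.083 × √(2/179) = 3.083 × 0.1057 = 0.326.

d_min ≈ 0.33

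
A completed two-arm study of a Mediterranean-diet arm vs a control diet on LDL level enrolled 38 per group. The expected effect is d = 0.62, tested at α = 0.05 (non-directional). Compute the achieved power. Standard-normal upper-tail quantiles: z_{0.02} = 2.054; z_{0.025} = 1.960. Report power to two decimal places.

power ≈ 0.77

For two equal groups, power = Φ(d·√(n/2) − z_{α/2}).
d·√(n/2) = 0.62 × √(38/2) = 0.62 × 4.359 = 2.703.
z_β = 2.703 − 1.960 = 0.743.
Power = Φ(0.743) = 0.771.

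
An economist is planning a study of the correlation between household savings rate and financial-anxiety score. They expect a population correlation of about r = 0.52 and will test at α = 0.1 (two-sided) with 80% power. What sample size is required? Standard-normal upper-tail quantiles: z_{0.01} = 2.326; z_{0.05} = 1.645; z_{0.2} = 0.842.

Fisher's z: C = ½·ln((1+r)/(1−r)) = ½·ln(3.1667) = 0.5763.
n = ((z_{α/2} + z_β)/C)² + 3.
(1.645 + 0.842) / 0.5763 = 2.487 / 0.5763 = 4.315.
n = 4.315² + 3 = 18.62 + 3 = 21.6.
Round up.

n = 22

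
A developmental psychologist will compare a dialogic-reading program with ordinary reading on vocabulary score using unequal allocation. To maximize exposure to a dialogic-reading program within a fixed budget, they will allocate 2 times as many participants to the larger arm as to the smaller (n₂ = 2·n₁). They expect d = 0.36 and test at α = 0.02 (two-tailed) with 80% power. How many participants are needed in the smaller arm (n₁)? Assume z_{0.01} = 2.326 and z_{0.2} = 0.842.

n₁ = 117

With allocation ratio k = n₂/n₁ = 2, Var(x̄₁−x̄₂) = σ²(1/n₁ + 1/(k·n₁)) = σ²·(k+1)/(k·n₁).
So n₁ = (1 + 1/k)·((z_{α/2} + z_β)/d)² = 1.500 × (3.168/0.36)².
n₁ = 1.500 × 77.44 = 116.2.
Round up: n₁ = 117, giving n₂ = 2 × 117 = 234.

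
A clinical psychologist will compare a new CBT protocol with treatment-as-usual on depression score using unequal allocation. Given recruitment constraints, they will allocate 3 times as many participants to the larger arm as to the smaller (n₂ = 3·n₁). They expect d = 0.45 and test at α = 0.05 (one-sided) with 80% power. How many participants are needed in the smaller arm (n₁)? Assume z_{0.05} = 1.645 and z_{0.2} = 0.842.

With allocation ratio k = n₂/n₁ = 3, Var(x̄₁−x̄₂) = σ²(1/n₁ + 1/(k·n₁)) = σ²·(k+1)/(k·n₁).
So n₁ = (1 + 1/k)·((z_{α} + z_β)/d)² = 1.333 × (2.487/0.45)².
n₁ = 1.333 × 30.54 = 40.7.
Round up: n₁ = 41, giving n₂ = 3 × 41 = 123.

n₁ = 41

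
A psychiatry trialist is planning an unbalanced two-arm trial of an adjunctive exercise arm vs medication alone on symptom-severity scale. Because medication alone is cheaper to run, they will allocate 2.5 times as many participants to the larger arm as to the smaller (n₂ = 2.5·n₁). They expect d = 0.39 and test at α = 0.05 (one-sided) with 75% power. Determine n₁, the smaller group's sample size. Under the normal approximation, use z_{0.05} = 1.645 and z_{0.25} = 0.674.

With allocation ratio k = n₂/n₁ = 2.5, Var(x̄₁−x̄₂) = σ²(1/n₁ + 1/(k·n₁)) = σ²·(k+1)/(k·n₁).
So n₁ = (1 + 1/k)·((z_{α} + z_β)/d)² = 1.400 × (2.319/0.39)².
n₁ = 1.400 × 35.36 = 49.5.
Round up: n₁ = 50, giving n₂ = 2.5 × 50 = 125.

n₁ = 50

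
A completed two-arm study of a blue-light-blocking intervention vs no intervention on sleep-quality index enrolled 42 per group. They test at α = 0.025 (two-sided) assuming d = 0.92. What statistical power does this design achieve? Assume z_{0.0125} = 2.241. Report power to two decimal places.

For two equal groups, power = Φ(d·√(n/2) − z_{α/2}).
d·√(n/2) = 0.92 × √(42/2) = 0.92 × 4.583 = 4.216.
z_β = 4.216 − 2.241 = 1.975.
Power = Φ(1.975) = 0.976.

power ≈ 0.98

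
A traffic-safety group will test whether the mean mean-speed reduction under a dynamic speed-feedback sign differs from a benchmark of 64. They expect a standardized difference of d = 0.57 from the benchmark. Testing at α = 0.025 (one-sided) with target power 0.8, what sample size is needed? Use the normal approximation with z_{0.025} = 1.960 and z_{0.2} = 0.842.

n = 25

For a one-sample test: n = ((z_{α} + z_β) / d)².
z_{α} + z_β = 1.960 + 0.842 = 2.802.
n = (2.802 / 0.57)² = 4.916² = 24.16.
Round up.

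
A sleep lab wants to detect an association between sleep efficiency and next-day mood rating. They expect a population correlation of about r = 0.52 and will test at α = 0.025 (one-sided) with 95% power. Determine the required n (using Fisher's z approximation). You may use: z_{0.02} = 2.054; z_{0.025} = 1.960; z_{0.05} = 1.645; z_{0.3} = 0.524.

n = 43

Fisher's z: C = ½·ln((1+r)/(1−r)) = ½·ln(3.1667) = 0.5763.
n = ((z_{α} + z_β)/C)² + 3.
(1.960 + 1.645) / 0.5763 = 3.605 / 0.5763 = 6.255.
n = 6.255² + 3 = 39.13 + 3 = 42.1.
Round up.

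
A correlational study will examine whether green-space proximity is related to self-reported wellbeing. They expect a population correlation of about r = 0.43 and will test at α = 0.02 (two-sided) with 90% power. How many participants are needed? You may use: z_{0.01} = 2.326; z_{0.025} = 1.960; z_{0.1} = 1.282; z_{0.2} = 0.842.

n = 65

Fisher's z: C = ½·ln((1+r)/(1−r)) = ½·ln(2.5088) = 0.4599.
n = ((z_{α/2} + z_β)/C)² + 3.
(2.326 + 1.282) / 0.4599 = 3.608 / 0.4599 = 7.845.
n = 7.845² + 3 = 61.55 + 3 = 64.5.
Round up.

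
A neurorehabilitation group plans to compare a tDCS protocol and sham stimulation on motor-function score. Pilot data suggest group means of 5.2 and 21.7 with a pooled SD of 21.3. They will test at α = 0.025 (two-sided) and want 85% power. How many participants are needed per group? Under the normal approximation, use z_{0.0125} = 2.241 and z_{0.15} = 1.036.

n = 36 per group

Cohen's d = |M₁ − M₂| / SD_pooled = |5.2 − 21.7| / 21.3 = 16.5 / 21.3 = 0.775.
For two independent groups with equal n: n = 2·((z_{α/2} + z_β) / d)².
z_{α/2} + z_β = 2.241 + 1.036 = 3.277.
n = 2 × (3.277 / 0.775)² = 2 × 4.228² = 2 × 17.88 = 35.8.
Round up to the next whole participant.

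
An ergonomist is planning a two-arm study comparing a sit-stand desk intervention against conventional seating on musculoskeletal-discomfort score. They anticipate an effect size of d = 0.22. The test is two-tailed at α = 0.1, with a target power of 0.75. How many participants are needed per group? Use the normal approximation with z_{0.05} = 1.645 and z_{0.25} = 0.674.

n = 223 per group

For two independent groups with equal n: n = 2·((z_{α/2} + z_β) / d)².
z_{α/2} + z_β = 1.645 + 0.674 = 2.319.
n = 2 × (2.319 / 0.22)² = 2 × 10.541² = 2 × 111.11 = 222.2.
Round up to the next whole participant.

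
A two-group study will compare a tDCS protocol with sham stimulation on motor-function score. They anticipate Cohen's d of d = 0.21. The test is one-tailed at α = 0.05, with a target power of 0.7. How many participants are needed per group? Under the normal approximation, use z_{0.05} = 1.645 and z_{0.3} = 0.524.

n = 214 per group

For two independent groups with equal n: n = 2·((z_{α} + z_β) / d)².
z_{α} + z_β = 1.645 + 0.524 = 2.169.
n = 2 × (2.169 / 0.21)² = 2 × 10.329² = 2 × 106.68 = 213.4.
Round up to the next whole participant.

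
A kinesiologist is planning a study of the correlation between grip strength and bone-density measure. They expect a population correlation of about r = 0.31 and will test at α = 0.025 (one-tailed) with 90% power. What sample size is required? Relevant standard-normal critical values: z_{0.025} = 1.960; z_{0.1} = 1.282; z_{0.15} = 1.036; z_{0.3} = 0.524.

n = 106

Fisher's z: C = ½·ln((1+r)/(1−r)) = ½·ln(1.8986) = 0.3205.
n = ((z_{α} + z_β)/C)² + 3.
(1.960 + 1.282) / 0.3205 = 3.242 / 0.3205 = 10.115.
n = 10.115² + 3 = 102.32 + 3 = 105.3.
Round up.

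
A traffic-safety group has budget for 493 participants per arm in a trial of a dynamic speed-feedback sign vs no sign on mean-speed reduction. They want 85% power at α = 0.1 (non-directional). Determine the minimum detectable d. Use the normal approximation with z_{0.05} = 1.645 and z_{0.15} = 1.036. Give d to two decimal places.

For two independent groups of n = 493 each: d_min = (z_{α/2} + z_β)·√(2/n).
z-sum = 1.645 + 1.036 = 2.681.
d_min = 2.681 × √(2/493) = 2.681 × 0.0637 = 0.171.

d_min ≈ 0.17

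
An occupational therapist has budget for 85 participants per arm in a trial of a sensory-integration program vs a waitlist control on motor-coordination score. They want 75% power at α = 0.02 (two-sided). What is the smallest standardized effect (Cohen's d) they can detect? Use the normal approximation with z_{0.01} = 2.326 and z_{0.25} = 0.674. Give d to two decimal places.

For two independent groups of n = 85 each: d_min = (z_{α/2} + z_β)·√(2/n).
z-sum = 2.326 + 0.674 = 3.000.
d_min = 3.000 × √(2/85) = 3.000 × 0.1534 = 0.460.

d_min ≈ 0.46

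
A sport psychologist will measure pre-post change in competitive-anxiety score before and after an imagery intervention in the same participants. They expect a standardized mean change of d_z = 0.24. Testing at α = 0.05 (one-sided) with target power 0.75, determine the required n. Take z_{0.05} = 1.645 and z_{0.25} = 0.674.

For a paired (one-sample on differences) test: n = ((z_{α} + z_β) / d)².
z_{α} + z_β = 1.645 + 0.674 = 2.319.
n = (2.319 / 0.24)² = 9.662² = 93.36.
Round up.

n = 94 pairs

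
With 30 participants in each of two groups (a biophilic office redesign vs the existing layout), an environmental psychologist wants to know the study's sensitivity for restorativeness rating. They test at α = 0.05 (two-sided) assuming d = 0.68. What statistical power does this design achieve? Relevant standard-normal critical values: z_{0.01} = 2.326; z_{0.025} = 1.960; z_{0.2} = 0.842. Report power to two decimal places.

power ≈ 0.75

For two equal groups, power = Φ(d·√(n/2) − z_{α/2}).
d·√(n/2) = 0.68 × √(30/2) = 0.68 × 3.873 = 2.634.
z_β = 2.634 − 1.960 = 0.674.
Power = Φ(0.674) = 0.750.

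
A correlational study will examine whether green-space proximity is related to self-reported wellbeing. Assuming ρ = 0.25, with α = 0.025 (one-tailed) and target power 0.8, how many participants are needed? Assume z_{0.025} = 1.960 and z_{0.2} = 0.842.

n = 124

Fisher's z: C = ½·ln((1+r)/(1−r)) = ½·ln(1.6667) = 0.2554.
n = ((z_{α} + z_β)/C)² + 3.
(1.960 + 0.842) / 0.2554 = 2.802 / 0.2554 = 10.971.
n = 10.971² + 3 = 120.36 + 3 = 123.4.
Round up.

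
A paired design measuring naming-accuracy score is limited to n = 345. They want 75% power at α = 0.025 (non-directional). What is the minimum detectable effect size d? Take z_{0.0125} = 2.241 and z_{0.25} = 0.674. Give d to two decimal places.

d_min ≈ 0.16

For a single sample (or paired design) of n = 345: d_min = (z_{α/2} + z_β)/√n.
z-sum = 2.241 + 0.674 = 2.915.
d_min = 2.915 / √345 = 2.915 / 18.574 = 0.157.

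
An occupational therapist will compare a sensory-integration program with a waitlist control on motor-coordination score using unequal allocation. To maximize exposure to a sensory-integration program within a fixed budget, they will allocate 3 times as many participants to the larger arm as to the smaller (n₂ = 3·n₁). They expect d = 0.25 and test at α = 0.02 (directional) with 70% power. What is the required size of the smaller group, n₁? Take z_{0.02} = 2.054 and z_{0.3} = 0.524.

With allocation ratio k = n₂/n₁ = 3, Var(x̄₁−x̄₂) = σ²(1/n₁ + 1/(k·n₁)) = σ²·(k+1)/(k·n₁).
So n₁ = (1 + 1/k)·((z_{α} + z_β)/d)² = 1.333 × (2.578/0.25)².
n₁ = 1.333 × 106.34 = 141.8.
Round up: n₁ = 142, giving n₂ = 3 × 142 = 426.

n₁ = 142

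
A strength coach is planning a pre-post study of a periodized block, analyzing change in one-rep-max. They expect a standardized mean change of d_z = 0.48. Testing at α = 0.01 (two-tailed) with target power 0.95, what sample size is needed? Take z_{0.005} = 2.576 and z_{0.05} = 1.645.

For a paired (one-sample on differences) test: n = ((z_{α/2} + z_β) / d)².
z_{α/2} + z_β = 2.576 + 1.645 = 4.221.
n = (4.221 / 0.48)² = 8.794² = 77.33.
Round up.

n = 78 pairs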